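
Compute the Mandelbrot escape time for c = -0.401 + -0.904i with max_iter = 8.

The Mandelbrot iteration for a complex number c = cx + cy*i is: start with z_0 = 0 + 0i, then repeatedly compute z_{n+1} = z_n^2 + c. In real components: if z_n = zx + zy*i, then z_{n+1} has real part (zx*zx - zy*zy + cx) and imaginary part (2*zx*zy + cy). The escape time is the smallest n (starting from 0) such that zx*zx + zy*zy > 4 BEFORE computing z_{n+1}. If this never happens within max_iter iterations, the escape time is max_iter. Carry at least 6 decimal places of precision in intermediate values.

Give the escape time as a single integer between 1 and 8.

Answer: 5

Derivation:
z_0 = 0 + 0i, c = -0.4010 + -0.9040i
Iter 1: z = -0.4010 + -0.9040i, |z|^2 = 0.9780
Iter 2: z = -1.0574 + -0.1790i, |z|^2 = 1.1502
Iter 3: z = 0.6851 + -0.5255i, |z|^2 = 0.7455
Iter 4: z = -0.2078 + -1.6240i, |z|^2 = 2.6805
Iter 5: z = -2.9951 + -0.2292i, |z|^2 = 9.0233
Escaped at iteration 5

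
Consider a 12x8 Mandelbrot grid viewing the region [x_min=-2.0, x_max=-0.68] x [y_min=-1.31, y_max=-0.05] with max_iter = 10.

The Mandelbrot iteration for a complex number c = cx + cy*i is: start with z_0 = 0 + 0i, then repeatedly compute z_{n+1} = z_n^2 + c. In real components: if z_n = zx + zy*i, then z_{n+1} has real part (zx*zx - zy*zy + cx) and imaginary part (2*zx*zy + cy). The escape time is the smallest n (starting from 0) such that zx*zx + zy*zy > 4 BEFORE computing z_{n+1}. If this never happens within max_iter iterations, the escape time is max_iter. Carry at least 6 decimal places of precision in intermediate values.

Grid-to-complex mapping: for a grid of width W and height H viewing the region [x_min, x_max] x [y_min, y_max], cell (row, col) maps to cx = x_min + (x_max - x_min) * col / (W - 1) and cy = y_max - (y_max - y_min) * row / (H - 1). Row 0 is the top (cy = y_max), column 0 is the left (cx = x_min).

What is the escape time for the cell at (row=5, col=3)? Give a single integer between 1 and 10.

Answer: 2

Derivation:
z_0 = 0 + 0i, c = -1.6400 + -0.9500i
Iter 1: z = -1.6400 + -0.9500i, |z|^2 = 3.5921
Iter 2: z = 0.1471 + 2.1660i, |z|^2 = 4.7132
Escaped at iteration 2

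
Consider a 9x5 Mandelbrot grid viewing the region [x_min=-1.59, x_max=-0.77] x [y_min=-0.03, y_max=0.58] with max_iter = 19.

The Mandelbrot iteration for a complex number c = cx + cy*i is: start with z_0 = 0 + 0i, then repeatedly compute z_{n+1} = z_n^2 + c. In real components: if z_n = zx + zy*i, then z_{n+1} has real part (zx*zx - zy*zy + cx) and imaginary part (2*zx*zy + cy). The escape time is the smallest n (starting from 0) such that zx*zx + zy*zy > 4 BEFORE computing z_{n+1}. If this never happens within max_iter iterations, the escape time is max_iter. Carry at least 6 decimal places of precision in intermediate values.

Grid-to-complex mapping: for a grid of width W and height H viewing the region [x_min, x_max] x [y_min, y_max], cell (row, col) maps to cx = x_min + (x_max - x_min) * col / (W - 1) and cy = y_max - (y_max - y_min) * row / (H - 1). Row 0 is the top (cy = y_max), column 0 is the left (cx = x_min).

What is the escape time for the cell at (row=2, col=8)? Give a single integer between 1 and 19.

z_0 = 0 + 0i, c = -0.7700 + 0.2750i
Iter 1: z = -0.7700 + 0.2750i, |z|^2 = 0.6685
Iter 2: z = -0.2527 + -0.1485i, |z|^2 = 0.0859
Iter 3: z = -0.7282 + 0.3501i, |z|^2 = 0.6528
Iter 4: z = -0.3623 + -0.2348i, |z|^2 = 0.1864
Iter 5: z = -0.6939 + 0.4451i, |z|^2 = 0.6796
Iter 6: z = -0.4867 + -0.3428i, |z|^2 = 0.3543
Iter 7: z = -0.6506 + 0.6086i, |z|^2 = 0.7937
Iter 8: z = -0.7171 + -0.5170i, |z|^2 = 0.7815
Iter 9: z = -0.5230 + 1.0164i, |z|^2 = 1.3067
Iter 10: z = -1.5296 + -0.7882i, |z|^2 = 2.9610
Iter 11: z = 0.9485 + 2.6863i, |z|^2 = 8.1160
Escaped at iteration 11

Answer: 11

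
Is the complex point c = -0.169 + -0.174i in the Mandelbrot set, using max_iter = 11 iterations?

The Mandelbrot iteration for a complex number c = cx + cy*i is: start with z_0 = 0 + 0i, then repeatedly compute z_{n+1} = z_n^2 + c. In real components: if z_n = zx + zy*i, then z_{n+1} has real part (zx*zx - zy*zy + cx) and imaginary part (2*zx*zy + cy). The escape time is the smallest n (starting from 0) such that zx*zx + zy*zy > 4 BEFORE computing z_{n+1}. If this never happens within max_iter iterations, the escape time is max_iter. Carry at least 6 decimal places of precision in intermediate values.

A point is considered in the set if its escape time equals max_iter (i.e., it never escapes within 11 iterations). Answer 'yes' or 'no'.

Answer: yes

Derivation:
z_0 = 0 + 0i, c = -0.1690 + -0.1740i
Iter 1: z = -0.1690 + -0.1740i, |z|^2 = 0.0588
Iter 2: z = -0.1707 + -0.1152i, |z|^2 = 0.0424
Iter 3: z = -0.1531 + -0.1347i, |z|^2 = 0.0416
Iter 4: z = -0.1637 + -0.1328i, |z|^2 = 0.0444
Iter 5: z = -0.1598 + -0.1305i, |z|^2 = 0.0426
Iter 6: z = -0.1605 + -0.1323i, |z|^2 = 0.0433
Iter 7: z = -0.1607 + -0.1315i, |z|^2 = 0.0431
Iter 8: z = -0.1605 + -0.1317i, |z|^2 = 0.0431
Iter 9: z = -0.1606 + -0.1317i, |z|^2 = 0.0431
Iter 10: z = -0.1606 + -0.1317i, |z|^2 = 0.0431
Did not escape in 11 iterations → in set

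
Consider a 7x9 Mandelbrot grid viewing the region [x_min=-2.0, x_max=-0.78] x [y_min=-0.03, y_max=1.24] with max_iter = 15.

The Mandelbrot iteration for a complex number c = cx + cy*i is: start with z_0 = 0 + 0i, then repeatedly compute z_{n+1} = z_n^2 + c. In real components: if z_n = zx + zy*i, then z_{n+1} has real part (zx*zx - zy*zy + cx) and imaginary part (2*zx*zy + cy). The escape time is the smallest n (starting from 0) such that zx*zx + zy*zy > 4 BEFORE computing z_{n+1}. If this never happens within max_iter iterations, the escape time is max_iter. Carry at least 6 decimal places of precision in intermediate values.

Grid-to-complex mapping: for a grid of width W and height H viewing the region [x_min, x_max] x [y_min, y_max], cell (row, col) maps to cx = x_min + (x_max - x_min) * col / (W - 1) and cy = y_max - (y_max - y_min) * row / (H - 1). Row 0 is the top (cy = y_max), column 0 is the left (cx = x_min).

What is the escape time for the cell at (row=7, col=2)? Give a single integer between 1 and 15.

Answer: 6

Derivation:
z_0 = 0 + 0i, c = -1.5933 + 0.1287i
Iter 1: z = -1.5933 + 0.1287i, |z|^2 = 2.5553
Iter 2: z = 0.9288 + -0.2815i, |z|^2 = 0.9419
Iter 3: z = -0.8099 + -0.3942i, |z|^2 = 0.8114
Iter 4: z = -1.0928 + 0.7673i, |z|^2 = 1.7830
Iter 5: z = -0.9880 + -1.5483i, |z|^2 = 3.3733
Iter 6: z = -3.0145 + 3.1881i, |z|^2 = 19.2512
Escaped at iteration 6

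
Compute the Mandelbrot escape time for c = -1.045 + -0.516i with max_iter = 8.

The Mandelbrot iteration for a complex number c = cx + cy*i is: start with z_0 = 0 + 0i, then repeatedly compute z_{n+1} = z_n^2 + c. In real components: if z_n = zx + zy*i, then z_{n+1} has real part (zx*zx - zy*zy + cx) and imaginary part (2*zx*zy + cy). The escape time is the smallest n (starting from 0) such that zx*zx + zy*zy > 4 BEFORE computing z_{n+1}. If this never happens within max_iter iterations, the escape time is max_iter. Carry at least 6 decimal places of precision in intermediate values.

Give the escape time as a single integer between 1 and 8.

z_0 = 0 + 0i, c = -1.0450 + -0.5160i
Iter 1: z = -1.0450 + -0.5160i, |z|^2 = 1.3583
Iter 2: z = -0.2192 + 0.5624i, |z|^2 = 0.3644
Iter 3: z = -1.3133 + -0.7626i, |z|^2 = 2.3063
Iter 4: z = 0.0981 + 1.4870i, |z|^2 = 2.2209
Iter 5: z = -3.2466 + -0.2242i, |z|^2 = 10.5909
Escaped at iteration 5

Answer: 5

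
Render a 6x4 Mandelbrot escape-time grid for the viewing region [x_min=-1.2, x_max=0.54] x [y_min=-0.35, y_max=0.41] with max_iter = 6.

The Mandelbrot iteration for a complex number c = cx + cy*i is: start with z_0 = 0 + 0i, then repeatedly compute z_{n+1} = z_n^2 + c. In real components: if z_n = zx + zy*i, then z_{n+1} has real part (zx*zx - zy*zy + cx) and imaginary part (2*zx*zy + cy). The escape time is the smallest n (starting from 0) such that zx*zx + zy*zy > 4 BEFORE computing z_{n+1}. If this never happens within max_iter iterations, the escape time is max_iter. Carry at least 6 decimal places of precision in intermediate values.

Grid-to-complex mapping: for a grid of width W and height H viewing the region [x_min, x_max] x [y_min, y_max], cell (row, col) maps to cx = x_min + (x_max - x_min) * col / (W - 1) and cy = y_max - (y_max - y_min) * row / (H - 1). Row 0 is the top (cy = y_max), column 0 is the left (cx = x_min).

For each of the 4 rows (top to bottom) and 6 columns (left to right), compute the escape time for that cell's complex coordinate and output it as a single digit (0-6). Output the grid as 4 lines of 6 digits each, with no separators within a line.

Answer: 666664
666664
666664
666664

Derivation:
(row=0, col=0): c = -1.2000 + 0.4100i → escape time 6
(row=0, col=1): c = -0.8520 + 0.4100i → escape time 6
(row=0, col=2): c = -0.5040 + 0.4100i → escape time 6
(row=0, col=3): c = -0.1560 + 0.4100i → escape time 6
(row=0, col=4): c = 0.1920 + 0.4100i → escape time 6
(row=0, col=5): c = 0.5400 + 0.4100i → escape time 4
(row=1, col=0): c = -1.2000 + 0.1567i → escape time 6
(row=1, col=1): c = -0.8520 + 0.1567i → escape time 6
(row=1, col=2): c = -0.5040 + 0.1567i → escape time 6
(row=1, col=3): c = -0.1560 + 0.1567i → escape time 6
(row=1, col=4): c = 0.1920 + 0.1567i → escape time 6
(row=1, col=5): c = 0.5400 + 0.1567i → escape time 4
(row=2, col=0): c = -1.2000 + -0.0967i → escape time 6
(row=2, col=1): c = -0.8520 + -0.0967i → escape time 6
(row=2, col=2): c = -0.5040 + -0.0967i → escape time 6
(row=2, col=3): c = -0.1560 + -0.0967i → escape time 6
(row=2, col=4): c = 0.1920 + -0.0967i → escape time 6
(row=2, col=5): c = 0.5400 + -0.0967i → escape time 4
(row=3, col=0): c = -1.2000 + -0.3500i → escape time 6
(row=3, col=1): c = -0.8520 + -0.3500i → escape time 6
(row=3, col=2): c = -0.5040 + -0.3500i → escape time 6
(row=3, col=3): c = -0.1560 + -0.3500i → escape time 6
(row=3, col=4): c = 0.1920 + -0.3500i → escape time 6
(row=3, col=5): c = 0.5400 + -0.3500i → escape time 4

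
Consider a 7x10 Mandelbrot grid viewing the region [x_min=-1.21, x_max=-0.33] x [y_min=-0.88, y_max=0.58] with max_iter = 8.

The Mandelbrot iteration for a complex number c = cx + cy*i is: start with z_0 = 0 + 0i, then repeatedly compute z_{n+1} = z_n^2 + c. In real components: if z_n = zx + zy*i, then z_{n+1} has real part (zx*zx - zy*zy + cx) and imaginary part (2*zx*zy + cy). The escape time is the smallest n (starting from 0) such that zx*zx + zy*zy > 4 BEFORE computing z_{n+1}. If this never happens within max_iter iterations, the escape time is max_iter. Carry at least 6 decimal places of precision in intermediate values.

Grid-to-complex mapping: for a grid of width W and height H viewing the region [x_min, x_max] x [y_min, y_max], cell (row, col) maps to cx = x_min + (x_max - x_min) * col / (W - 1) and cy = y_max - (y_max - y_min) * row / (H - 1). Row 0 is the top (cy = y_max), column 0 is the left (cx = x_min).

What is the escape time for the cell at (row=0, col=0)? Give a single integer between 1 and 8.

z_0 = 0 + 0i, c = -1.2100 + 0.5800i
Iter 1: z = -1.2100 + 0.5800i, |z|^2 = 1.8005
Iter 2: z = -0.0823 + -0.8236i, |z|^2 = 0.6851
Iter 3: z = -1.8815 + 0.7156i, |z|^2 = 4.0522
Escaped at iteration 3

Answer: 3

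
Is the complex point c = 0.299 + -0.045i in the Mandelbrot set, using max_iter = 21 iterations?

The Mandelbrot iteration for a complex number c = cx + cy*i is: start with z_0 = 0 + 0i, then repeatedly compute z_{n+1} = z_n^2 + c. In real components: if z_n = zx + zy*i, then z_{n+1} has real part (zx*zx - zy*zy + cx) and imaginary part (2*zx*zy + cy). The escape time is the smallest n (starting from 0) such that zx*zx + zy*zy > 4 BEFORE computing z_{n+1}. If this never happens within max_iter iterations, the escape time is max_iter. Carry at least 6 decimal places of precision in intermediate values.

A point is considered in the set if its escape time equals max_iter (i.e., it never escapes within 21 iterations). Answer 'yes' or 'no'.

z_0 = 0 + 0i, c = 0.2990 + -0.0450i
Iter 1: z = 0.2990 + -0.0450i, |z|^2 = 0.0914
Iter 2: z = 0.3864 + -0.0719i, |z|^2 = 0.1545
Iter 3: z = 0.4431 + -0.1006i, |z|^2 = 0.2065
Iter 4: z = 0.4852 + -0.1341i, |z|^2 = 0.2534
Iter 5: z = 0.5165 + -0.1752i, |z|^2 = 0.2974
Iter 6: z = 0.5351 + -0.2259i, |z|^2 = 0.3373
Iter 7: z = 0.5342 + -0.2868i, |z|^2 = 0.3676
Iter 8: z = 0.5022 + -0.3514i, |z|^2 = 0.3757
Iter 9: z = 0.4277 + -0.3979i, |z|^2 = 0.3413
Iter 10: z = 0.3236 + -0.3854i, |z|^2 = 0.2532
Iter 11: z = 0.2552 + -0.2944i, |z|^2 = 0.1518
Iter 12: z = 0.2775 + -0.1952i, |z|^2 = 0.1151
Iter 13: z = 0.3379 + -0.1533i, |z|^2 = 0.1377
Iter 14: z = 0.3896 + -0.1486i, |z|^2 = 0.1739
Iter 15: z = 0.4287 + -0.1608i, |z|^2 = 0.2097
Iter 16: z = 0.4569 + -0.1829i, |z|^2 = 0.2423
Iter 17: z = 0.4744 + -0.2121i, |z|^2 = 0.2700
Iter 18: z = 0.4790 + -0.2463i, |z|^2 = 0.2901
Iter 19: z = 0.4678 + -0.2809i, |z|^2 = 0.2978
Iter 20: z = 0.4389 + -0.3078i, |z|^2 = 0.2874
Did not escape in 21 iterations → in set

Answer: yes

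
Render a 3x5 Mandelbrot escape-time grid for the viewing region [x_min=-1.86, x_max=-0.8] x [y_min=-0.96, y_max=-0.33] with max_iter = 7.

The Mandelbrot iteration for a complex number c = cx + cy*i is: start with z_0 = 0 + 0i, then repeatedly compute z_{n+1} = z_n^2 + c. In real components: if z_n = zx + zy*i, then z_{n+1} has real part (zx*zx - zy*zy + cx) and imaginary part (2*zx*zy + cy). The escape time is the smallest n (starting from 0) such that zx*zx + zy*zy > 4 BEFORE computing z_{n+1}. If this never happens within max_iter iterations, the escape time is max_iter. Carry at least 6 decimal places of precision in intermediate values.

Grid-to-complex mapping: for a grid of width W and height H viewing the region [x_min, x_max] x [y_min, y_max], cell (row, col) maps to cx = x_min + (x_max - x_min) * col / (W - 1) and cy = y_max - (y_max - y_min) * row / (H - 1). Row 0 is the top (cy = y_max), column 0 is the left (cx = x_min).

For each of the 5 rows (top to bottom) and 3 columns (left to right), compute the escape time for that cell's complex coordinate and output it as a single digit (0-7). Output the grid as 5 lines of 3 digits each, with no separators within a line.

(row=0, col=0): c = -1.8600 + -0.3300i → escape time 3
(row=0, col=1): c = -1.3300 + -0.3300i → escape time 6
(row=0, col=2): c = -0.8000 + -0.3300i → escape time 7
(row=1, col=0): c = -1.8600 + -0.4875i → escape time 3
(row=1, col=1): c = -1.3300 + -0.4875i → escape time 4
(row=1, col=2): c = -0.8000 + -0.4875i → escape time 6
(row=2, col=0): c = -1.8600 + -0.6450i → escape time 2
(row=2, col=1): c = -1.3300 + -0.6450i → escape time 3
(row=2, col=2): c = -0.8000 + -0.6450i → escape time 5
(row=3, col=0): c = -1.8600 + -0.8025i → escape time 1
(row=3, col=1): c = -1.3300 + -0.8025i → escape time 3
(row=3, col=2): c = -0.8000 + -0.8025i → escape time 4
(row=4, col=0): c = -1.8600 + -0.9600i → escape time 1
(row=4, col=1): c = -1.3300 + -0.9600i → escape time 3
(row=4, col=2): c = -0.8000 + -0.9600i → escape time 3

Answer: 367
346
235
134
133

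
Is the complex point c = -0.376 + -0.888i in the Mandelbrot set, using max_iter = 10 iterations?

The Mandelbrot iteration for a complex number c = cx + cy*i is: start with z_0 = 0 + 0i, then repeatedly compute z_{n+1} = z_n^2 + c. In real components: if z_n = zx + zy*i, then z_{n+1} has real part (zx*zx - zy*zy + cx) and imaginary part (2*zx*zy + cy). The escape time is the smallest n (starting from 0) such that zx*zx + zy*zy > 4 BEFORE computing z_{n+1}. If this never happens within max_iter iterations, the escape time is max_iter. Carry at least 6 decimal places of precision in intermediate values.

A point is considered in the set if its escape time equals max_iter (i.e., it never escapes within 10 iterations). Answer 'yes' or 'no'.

Answer: no

Derivation:
z_0 = 0 + 0i, c = -0.3760 + -0.8880i
Iter 1: z = -0.3760 + -0.8880i, |z|^2 = 0.9299
Iter 2: z = -1.0232 + -0.2202i, |z|^2 = 1.0954
Iter 3: z = 0.6224 + -0.4373i, |z|^2 = 0.5786
Iter 4: z = -0.1799 + -1.4324i, |z|^2 = 2.0841
Iter 5: z = -2.3954 + -0.3726i, |z|^2 = 5.8766
Escaped at iteration 5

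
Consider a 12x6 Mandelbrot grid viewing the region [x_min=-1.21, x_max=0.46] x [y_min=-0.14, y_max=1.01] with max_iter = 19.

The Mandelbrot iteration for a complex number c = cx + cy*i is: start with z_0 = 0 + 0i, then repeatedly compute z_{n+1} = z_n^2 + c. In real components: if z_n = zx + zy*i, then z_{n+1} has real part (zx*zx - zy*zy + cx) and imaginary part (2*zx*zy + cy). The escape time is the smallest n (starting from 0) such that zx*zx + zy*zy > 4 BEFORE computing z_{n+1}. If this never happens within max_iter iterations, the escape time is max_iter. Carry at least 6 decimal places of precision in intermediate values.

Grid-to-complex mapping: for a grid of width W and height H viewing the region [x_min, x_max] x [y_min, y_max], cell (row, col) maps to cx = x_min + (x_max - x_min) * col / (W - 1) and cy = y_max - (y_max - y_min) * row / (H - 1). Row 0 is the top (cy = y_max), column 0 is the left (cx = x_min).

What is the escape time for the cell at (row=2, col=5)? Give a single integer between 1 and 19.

Answer: 19

Derivation:
z_0 = 0 + 0i, c = -0.4509 + 0.5500i
Iter 1: z = -0.4509 + 0.5500i, |z|^2 = 0.5058
Iter 2: z = -0.5501 + 0.0540i, |z|^2 = 0.3055
Iter 3: z = -0.1512 + 0.4906i, |z|^2 = 0.2635
Iter 4: z = -0.6687 + 0.4016i, |z|^2 = 0.6085
Iter 5: z = -0.1650 + 0.0129i, |z|^2 = 0.0274
Iter 6: z = -0.4238 + 0.5458i, |z|^2 = 0.4775
Iter 7: z = -0.5691 + 0.0874i, |z|^2 = 0.3315
Iter 8: z = -0.1346 + 0.4506i, |z|^2 = 0.2211
Iter 9: z = -0.6358 + 0.4287i, |z|^2 = 0.5880
Iter 10: z = -0.2305 + 0.0049i, |z|^2 = 0.0531
Iter 11: z = -0.3978 + 0.5477i, |z|^2 = 0.4583
Iter 12: z = -0.5927 + 0.1142i, |z|^2 = 0.3643
Iter 13: z = -0.1127 + 0.4146i, |z|^2 = 0.1846
Iter 14: z = -0.6101 + 0.4565i, |z|^2 = 0.5807
Iter 15: z = -0.2871 + -0.0071i, |z|^2 = 0.0825
Iter 16: z = -0.3685 + 0.5541i, |z|^2 = 0.4428
Iter 17: z = -0.6221 + 0.1416i, |z|^2 = 0.4070
Iter 18: z = -0.0840 + 0.3738i, |z|^2 = 0.1468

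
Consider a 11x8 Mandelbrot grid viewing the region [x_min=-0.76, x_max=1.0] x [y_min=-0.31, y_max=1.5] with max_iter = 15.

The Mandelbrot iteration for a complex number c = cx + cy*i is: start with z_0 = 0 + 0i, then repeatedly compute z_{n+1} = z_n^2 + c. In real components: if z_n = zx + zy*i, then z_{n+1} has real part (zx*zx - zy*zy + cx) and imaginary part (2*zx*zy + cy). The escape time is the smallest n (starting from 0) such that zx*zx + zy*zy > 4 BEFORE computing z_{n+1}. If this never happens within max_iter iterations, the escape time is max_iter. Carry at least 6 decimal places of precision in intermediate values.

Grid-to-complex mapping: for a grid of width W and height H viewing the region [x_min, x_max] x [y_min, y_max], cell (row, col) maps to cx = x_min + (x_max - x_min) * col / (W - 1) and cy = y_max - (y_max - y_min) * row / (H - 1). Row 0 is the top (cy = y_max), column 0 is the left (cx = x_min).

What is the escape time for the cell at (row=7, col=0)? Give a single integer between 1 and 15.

z_0 = 0 + 0i, c = -0.7600 + -0.3100i
Iter 1: z = -0.7600 + -0.3100i, |z|^2 = 0.6737
Iter 2: z = -0.2785 + 0.1612i, |z|^2 = 0.1035
Iter 3: z = -0.7084 + -0.3998i, |z|^2 = 0.6617
Iter 4: z = -0.4180 + 0.2564i, |z|^2 = 0.2405
Iter 5: z = -0.6511 + -0.5244i, |z|^2 = 0.6988
Iter 6: z = -0.6111 + 0.3728i, |z|^2 = 0.5124
Iter 7: z = -0.5256 + -0.7656i, |z|^2 = 0.8624
Iter 8: z = -1.0699 + 0.4947i, |z|^2 = 1.3895
Iter 9: z = 0.1400 + -1.3687i, |z|^2 = 1.8929
Iter 10: z = -2.6137 + -0.6932i, |z|^2 = 7.3122
Escaped at iteration 10

Answer: 10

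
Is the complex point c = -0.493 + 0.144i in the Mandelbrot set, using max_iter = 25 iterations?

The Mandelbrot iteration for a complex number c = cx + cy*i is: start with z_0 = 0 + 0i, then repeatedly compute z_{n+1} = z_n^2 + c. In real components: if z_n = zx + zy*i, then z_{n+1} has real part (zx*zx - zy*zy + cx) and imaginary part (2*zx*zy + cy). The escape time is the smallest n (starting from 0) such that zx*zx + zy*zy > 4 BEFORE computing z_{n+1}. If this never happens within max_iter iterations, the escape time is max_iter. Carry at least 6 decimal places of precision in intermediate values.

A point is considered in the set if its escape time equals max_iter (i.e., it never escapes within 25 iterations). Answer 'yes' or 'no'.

Answer: yes

Derivation:
z_0 = 0 + 0i, c = -0.4930 + 0.1440i
Iter 1: z = -0.4930 + 0.1440i, |z|^2 = 0.2638
Iter 2: z = -0.2707 + 0.0020i, |z|^2 = 0.0733
Iter 3: z = -0.4197 + 0.1429i, |z|^2 = 0.1966
Iter 4: z = -0.3372 + 0.0240i, |z|^2 = 0.1143
Iter 5: z = -0.3798 + 0.1278i, |z|^2 = 0.1606
Iter 6: z = -0.3651 + 0.0469i, |z|^2 = 0.1355
Iter 7: z = -0.3619 + 0.1097i, |z|^2 = 0.1430
Iter 8: z = -0.3740 + 0.0646i, |z|^2 = 0.1441
Iter 9: z = -0.3573 + 0.0957i, |z|^2 = 0.1368
Iter 10: z = -0.3745 + 0.0756i, |z|^2 = 0.1460
Iter 11: z = -0.3584 + 0.0874i, |z|^2 = 0.1361
Iter 12: z = -0.3721 + 0.0814i, |z|^2 = 0.1451
Iter 13: z = -0.3611 + 0.0834i, |z|^2 = 0.1374
Iter 14: z = -0.3695 + 0.0837i, |z|^2 = 0.1436
Iter 15: z = -0.3634 + 0.0821i, |z|^2 = 0.1388
Iter 16: z = -0.3676 + 0.0843i, |z|^2 = 0.1423
Iter 17: z = -0.3649 + 0.0820i, |z|^2 = 0.1399
Iter 18: z = -0.3665 + 0.0841i, |z|^2 = 0.1414
Iter 19: z = -0.3657 + 0.0823i, |z|^2 = 0.1405
Iter 20: z = -0.3660 + 0.0838i, |z|^2 = 0.1410
Iter 21: z = -0.3661 + 0.0827i, |z|^2 = 0.1408
Iter 22: z = -0.3658 + 0.0835i, |z|^2 = 0.1408
Iter 23: z = -0.3661 + 0.0829i, |z|^2 = 0.1409
Iter 24: z = -0.3658 + 0.0833i, |z|^2 = 0.1408
Did not escape in 25 iterations → in set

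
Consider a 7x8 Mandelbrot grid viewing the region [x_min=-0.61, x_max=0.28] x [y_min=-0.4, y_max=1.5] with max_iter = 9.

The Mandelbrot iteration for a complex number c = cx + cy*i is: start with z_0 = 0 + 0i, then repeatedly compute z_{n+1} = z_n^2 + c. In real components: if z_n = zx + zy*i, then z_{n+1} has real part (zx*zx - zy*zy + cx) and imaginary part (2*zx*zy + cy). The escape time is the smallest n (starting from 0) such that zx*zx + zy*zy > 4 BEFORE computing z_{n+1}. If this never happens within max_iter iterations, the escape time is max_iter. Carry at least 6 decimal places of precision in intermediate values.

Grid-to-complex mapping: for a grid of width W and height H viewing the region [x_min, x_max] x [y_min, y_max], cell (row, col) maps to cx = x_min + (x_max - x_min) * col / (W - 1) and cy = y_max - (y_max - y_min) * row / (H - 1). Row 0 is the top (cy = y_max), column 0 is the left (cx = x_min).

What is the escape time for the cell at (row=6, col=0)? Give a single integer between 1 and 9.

Answer: 9

Derivation:
z_0 = 0 + 0i, c = -0.6100 + -0.1286i
Iter 1: z = -0.6100 + -0.1286i, |z|^2 = 0.3886
Iter 2: z = -0.2544 + 0.0283i, |z|^2 = 0.0655
Iter 3: z = -0.5461 + -0.1430i, |z|^2 = 0.3186
Iter 4: z = -0.3323 + 0.0276i, |z|^2 = 0.1112
Iter 5: z = -0.5004 + -0.1469i, |z|^2 = 0.2719
Iter 6: z = -0.3812 + 0.0184i, |z|^2 = 0.1457
Iter 7: z = -0.4650 + -0.1426i, |z|^2 = 0.2366
Iter 8: z = -0.4141 + 0.0041i, |z|^2 = 0.1715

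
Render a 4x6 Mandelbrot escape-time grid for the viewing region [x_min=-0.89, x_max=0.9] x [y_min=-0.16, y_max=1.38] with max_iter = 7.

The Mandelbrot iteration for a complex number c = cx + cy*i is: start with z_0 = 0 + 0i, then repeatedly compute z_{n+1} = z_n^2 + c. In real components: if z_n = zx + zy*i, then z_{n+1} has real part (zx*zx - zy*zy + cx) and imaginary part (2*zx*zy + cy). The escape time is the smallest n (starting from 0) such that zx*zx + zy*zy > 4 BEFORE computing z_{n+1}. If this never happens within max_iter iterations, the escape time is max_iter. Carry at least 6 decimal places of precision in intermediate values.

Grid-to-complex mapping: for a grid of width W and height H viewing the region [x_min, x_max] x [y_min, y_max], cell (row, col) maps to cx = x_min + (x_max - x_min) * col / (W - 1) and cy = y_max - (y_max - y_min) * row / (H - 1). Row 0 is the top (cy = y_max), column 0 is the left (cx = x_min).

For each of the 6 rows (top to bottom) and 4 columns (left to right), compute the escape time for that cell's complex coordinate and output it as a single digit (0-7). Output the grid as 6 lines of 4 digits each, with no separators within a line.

Answer: 2222
3532
4752
6773
7773
7773

Derivation:
(row=0, col=0): c = -0.8900 + 1.3800i → escape time 2
(row=0, col=1): c = -0.2933 + 1.3800i → escape time 2
(row=0, col=2): c = 0.3033 + 1.3800i → escape time 2
(row=0, col=3): c = 0.9000 + 1.3800i → escape time 2
(row=1, col=0): c = -0.8900 + 1.0720i → escape time 3
(row=1, col=1): c = -0.2933 + 1.0720i → escape time 5
(row=1, col=2): c = 0.3033 + 1.0720i → escape time 3
(row=1, col=3): c = 0.9000 + 1.0720i → escape time 2
(row=2, col=0): c = -0.8900 + 0.7640i → escape time 4
(row=2, col=1): c = -0.2933 + 0.7640i → escape time 7
(row=2, col=2): c = 0.3033 + 0.7640i → escape time 5
(row=2, col=3): c = 0.9000 + 0.7640i → escape time 2
(row=3, col=0): c = -0.8900 + 0.4560i → escape time 6
(row=3, col=1): c = -0.2933 + 0.4560i → escape time 7
(row=3, col=2): c = 0.3033 + 0.4560i → escape time 7
(row=3, col=3): c = 0.9000 + 0.4560i → escape time 3
(row=4, col=0): c = -0.8900 + 0.1480i → escape time 7
(row=4, col=1): c = -0.2933 + 0.1480i → escape time 7
(row=4, col=2): c = 0.3033 + 0.1480i → escape time 7
(row=4, col=3): c = 0.9000 + 0.1480i → escape time 3
(row=5, col=0): c = -0.8900 + -0.1600i → escape time 7
(row=5, col=1): c = -0.2933 + -0.1600i → escape time 7
(row=5, col=2): c = 0.3033 + -0.1600i → escape time 7
(row=5, col=3): c = 0.9000 + -0.1600i → escape time 3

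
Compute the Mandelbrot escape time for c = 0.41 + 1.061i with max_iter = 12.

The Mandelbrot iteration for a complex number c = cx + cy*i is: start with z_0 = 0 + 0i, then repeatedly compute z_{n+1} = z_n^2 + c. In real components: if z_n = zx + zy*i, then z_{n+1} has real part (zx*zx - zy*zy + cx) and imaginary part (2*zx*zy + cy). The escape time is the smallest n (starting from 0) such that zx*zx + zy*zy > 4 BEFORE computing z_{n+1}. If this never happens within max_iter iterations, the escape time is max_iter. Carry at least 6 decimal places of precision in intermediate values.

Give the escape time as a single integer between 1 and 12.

Answer: 2

Derivation:
z_0 = 0 + 0i, c = 0.4100 + 1.0610i
Iter 1: z = 0.4100 + 1.0610i, |z|^2 = 1.2938
Iter 2: z = -0.5476 + 1.9310i, |z|^2 = 4.0287
Escaped at iteration 2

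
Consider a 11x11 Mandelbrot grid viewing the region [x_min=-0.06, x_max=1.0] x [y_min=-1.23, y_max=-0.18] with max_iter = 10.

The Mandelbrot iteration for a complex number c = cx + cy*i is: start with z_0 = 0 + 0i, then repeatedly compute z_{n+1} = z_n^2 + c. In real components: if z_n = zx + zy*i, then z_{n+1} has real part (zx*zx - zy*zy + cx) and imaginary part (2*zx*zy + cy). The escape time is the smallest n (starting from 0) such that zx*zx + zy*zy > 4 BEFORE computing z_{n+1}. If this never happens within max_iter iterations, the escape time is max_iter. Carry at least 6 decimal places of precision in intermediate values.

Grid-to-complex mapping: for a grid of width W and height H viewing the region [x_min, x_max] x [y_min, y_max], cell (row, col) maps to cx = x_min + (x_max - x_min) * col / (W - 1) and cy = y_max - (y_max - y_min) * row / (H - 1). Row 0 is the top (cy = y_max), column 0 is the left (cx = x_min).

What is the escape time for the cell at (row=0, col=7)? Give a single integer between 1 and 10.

Answer: 3

Derivation:
z_0 = 0 + 0i, c = 0.6820 + -0.1800i
Iter 1: z = 0.6820 + -0.1800i, |z|^2 = 0.4975
Iter 2: z = 1.1147 + -0.4255i, |z|^2 = 1.4237
Iter 3: z = 1.7435 + -1.1287i, |z|^2 = 4.3138
Escaped at iteration 3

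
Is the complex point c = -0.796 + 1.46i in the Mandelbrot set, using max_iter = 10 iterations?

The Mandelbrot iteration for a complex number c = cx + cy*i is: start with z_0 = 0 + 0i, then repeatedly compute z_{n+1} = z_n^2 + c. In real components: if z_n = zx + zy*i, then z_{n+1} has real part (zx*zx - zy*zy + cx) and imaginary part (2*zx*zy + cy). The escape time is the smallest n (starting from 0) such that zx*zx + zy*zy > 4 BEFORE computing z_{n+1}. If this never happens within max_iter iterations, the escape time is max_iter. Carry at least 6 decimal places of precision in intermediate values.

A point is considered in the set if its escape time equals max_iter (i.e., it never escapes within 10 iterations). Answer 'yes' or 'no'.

Answer: no

Derivation:
z_0 = 0 + 0i, c = -0.7960 + 1.4600i
Iter 1: z = -0.7960 + 1.4600i, |z|^2 = 2.7652
Iter 2: z = -2.2940 + -0.8643i, |z|^2 = 6.0094
Escaped at iteration 2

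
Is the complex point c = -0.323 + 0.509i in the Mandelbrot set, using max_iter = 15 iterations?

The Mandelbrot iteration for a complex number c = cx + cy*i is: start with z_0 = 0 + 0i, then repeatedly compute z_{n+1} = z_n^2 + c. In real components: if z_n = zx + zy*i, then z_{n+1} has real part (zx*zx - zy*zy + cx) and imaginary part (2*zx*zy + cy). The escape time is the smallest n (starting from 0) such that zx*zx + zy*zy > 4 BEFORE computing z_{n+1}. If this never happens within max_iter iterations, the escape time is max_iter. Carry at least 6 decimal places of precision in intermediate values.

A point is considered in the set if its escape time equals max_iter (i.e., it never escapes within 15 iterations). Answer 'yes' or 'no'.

Answer: yes

Derivation:
z_0 = 0 + 0i, c = -0.3230 + 0.5090i
Iter 1: z = -0.3230 + 0.5090i, |z|^2 = 0.3634
Iter 2: z = -0.4778 + 0.1802i, |z|^2 = 0.2607
Iter 3: z = -0.1272 + 0.3368i, |z|^2 = 0.1296
Iter 4: z = -0.4203 + 0.4233i, |z|^2 = 0.3558
Iter 5: z = -0.3256 + 0.1532i, |z|^2 = 0.1295
Iter 6: z = -0.2405 + 0.4092i, |z|^2 = 0.2253
Iter 7: z = -0.4327 + 0.3122i, |z|^2 = 0.2846
Iter 8: z = -0.2333 + 0.2389i, |z|^2 = 0.1115
Iter 9: z = -0.3257 + 0.3976i, |z|^2 = 0.2641
Iter 10: z = -0.3750 + 0.2501i, |z|^2 = 0.2032
Iter 11: z = -0.2449 + 0.3215i, |z|^2 = 0.1633
Iter 12: z = -0.3664 + 0.3515i, |z|^2 = 0.2578
Iter 13: z = -0.3124 + 0.2514i, |z|^2 = 0.1608
Iter 14: z = -0.2886 + 0.3519i, |z|^2 = 0.2072
Did not escape in 15 iterations → in set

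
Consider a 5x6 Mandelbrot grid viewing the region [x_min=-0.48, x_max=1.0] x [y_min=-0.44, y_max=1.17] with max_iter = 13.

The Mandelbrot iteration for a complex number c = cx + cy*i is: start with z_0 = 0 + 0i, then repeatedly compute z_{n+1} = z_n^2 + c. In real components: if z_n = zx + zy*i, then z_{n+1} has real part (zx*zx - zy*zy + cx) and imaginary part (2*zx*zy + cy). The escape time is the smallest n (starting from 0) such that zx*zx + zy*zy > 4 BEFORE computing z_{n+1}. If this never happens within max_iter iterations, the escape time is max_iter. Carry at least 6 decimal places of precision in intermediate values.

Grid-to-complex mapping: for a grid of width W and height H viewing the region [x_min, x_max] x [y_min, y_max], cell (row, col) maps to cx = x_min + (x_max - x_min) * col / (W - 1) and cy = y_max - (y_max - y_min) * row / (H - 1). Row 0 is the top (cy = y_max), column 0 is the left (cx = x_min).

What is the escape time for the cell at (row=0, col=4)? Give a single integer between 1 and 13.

Answer: 2

Derivation:
z_0 = 0 + 0i, c = 1.0000 + 1.1700i
Iter 1: z = 1.0000 + 1.1700i, |z|^2 = 2.3689
Iter 2: z = 0.6311 + 3.5100i, |z|^2 = 12.7184
Escaped at iteration 2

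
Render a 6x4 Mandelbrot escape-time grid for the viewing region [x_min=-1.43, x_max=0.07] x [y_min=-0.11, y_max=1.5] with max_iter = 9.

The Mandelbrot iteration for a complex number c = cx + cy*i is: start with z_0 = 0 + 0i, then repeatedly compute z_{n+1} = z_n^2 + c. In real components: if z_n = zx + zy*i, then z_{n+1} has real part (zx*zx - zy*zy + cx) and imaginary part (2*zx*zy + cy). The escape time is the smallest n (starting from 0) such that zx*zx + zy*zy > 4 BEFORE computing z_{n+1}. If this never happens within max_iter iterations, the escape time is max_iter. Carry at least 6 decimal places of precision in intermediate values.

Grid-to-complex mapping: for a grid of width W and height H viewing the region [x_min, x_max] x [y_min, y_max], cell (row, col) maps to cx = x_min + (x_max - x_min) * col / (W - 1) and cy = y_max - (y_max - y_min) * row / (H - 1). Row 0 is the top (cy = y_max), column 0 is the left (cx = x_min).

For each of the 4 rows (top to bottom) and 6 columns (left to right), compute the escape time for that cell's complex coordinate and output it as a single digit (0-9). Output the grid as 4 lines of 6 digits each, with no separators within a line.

Answer: 122222
333475
467999
999999

Derivation:
(row=0, col=0): c = -1.4300 + 1.5000i → escape time 1
(row=0, col=1): c = -1.1300 + 1.5000i → escape time 2
(row=0, col=2): c = -0.8300 + 1.5000i → escape time 2
(row=0, col=3): c = -0.5300 + 1.5000i → escape time 2
(row=0, col=4): c = -0.2300 + 1.5000i → escape time 2
(row=0, col=5): c = 0.0700 + 1.5000i → escape time 2
(row=1, col=0): c = -1.4300 + 0.9633i → escape time 3
(row=1, col=1): c = -1.1300 + 0.9633i → escape time 3
(row=1, col=2): c = -0.8300 + 0.9633i → escape time 3
(row=1, col=3): c = -0.5300 + 0.9633i → escape time 4
(row=1, col=4): c = -0.2300 + 0.9633i → escape time 7
(row=1, col=5): c = 0.0700 + 0.9633i → escape time 5
(row=2, col=0): c = -1.4300 + 0.4267i → escape time 4
(row=2, col=1): c = -1.1300 + 0.4267i → escape time 6
(row=2, col=2): c = -0.8300 + 0.4267i → escape time 7
(row=2, col=3): c = -0.5300 + 0.4267i → escape time 9
(row=2, col=4): c = -0.2300 + 0.4267i → escape time 9
(row=2, col=5): c = 0.0700 + 0.4267i → escape time 9
(row=3, col=0): c = -1.4300 + -0.1100i → escape time 9
(row=3, col=1): c = -1.1300 + -0.1100i → escape time 9
(row=3, col=2): c = -0.8300 + -0.1100i → escape time 9
(row=3, col=3): c = -0.5300 + -0.1100i → escape time 9
(row=3, col=4): c = -0.2300 + -0.1100i → escape time 9
(row=3, col=5): c = 0.0700 + -0.1100i → escape time 9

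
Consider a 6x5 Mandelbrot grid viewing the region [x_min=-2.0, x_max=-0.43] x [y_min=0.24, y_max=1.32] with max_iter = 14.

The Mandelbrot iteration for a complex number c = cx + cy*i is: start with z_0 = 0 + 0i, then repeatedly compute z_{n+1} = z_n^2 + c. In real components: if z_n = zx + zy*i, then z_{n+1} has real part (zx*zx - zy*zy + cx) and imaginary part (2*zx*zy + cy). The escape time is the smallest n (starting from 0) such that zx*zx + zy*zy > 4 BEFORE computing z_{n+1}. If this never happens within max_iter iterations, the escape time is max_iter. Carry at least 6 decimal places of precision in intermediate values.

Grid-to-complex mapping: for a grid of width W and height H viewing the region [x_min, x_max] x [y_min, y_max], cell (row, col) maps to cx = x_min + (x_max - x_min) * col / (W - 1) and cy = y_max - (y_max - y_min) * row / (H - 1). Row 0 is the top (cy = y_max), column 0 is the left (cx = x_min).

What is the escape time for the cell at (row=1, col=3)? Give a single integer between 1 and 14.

z_0 = 0 + 0i, c = -1.0580 + 1.0500i
Iter 1: z = -1.0580 + 1.0500i, |z|^2 = 2.2219
Iter 2: z = -1.0411 + -1.1718i, |z|^2 = 2.4571
Iter 3: z = -1.3472 + 3.4900i, |z|^2 = 13.9950
Escaped at iteration 3

Answer: 3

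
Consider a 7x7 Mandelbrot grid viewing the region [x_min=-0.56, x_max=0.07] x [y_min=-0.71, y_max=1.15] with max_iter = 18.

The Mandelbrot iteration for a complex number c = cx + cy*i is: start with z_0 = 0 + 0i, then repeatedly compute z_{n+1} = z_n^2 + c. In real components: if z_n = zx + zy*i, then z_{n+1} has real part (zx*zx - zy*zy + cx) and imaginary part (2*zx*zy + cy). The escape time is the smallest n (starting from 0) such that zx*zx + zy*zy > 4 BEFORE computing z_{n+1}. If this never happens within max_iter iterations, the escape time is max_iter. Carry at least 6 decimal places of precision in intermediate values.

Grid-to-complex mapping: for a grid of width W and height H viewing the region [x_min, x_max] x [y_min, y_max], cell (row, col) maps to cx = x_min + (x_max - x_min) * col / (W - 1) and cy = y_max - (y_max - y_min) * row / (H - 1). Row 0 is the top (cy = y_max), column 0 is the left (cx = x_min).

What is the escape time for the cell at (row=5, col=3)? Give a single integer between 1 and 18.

z_0 = 0 + 0i, c = -0.2450 + -0.4000i
Iter 1: z = -0.2450 + -0.4000i, |z|^2 = 0.2200
Iter 2: z = -0.3450 + -0.2040i, |z|^2 = 0.1606
Iter 3: z = -0.1676 + -0.2593i, |z|^2 = 0.0953
Iter 4: z = -0.2841 + -0.3131i, |z|^2 = 0.1788
Iter 5: z = -0.2623 + -0.2221i, |z|^2 = 0.1181
Iter 6: z = -0.2255 + -0.2835i, |z|^2 = 0.1312
Iter 7: z = -0.2745 + -0.2721i, |z|^2 = 0.1494
Iter 8: z = -0.2437 + -0.2506i, |z|^2 = 0.1222
Iter 9: z = -0.2484 + -0.2779i, |z|^2 = 0.1389
Iter 10: z = -0.2605 + -0.2620i, |z|^2 = 0.1365
Iter 11: z = -0.2458 + -0.2635i, |z|^2 = 0.1298
Iter 12: z = -0.2540 + -0.2705i, |z|^2 = 0.1377
Iter 13: z = -0.2536 + -0.2626i, |z|^2 = 0.1333
Iter 14: z = -0.2496 + -0.2668i, |z|^2 = 0.1335
Iter 15: z = -0.2539 + -0.2668i, |z|^2 = 0.1356
Iter 16: z = -0.2517 + -0.2645i, |z|^2 = 0.1333
Iter 17: z = -0.2516 + -0.2668i, |z|^2 = 0.1345

Answer: 18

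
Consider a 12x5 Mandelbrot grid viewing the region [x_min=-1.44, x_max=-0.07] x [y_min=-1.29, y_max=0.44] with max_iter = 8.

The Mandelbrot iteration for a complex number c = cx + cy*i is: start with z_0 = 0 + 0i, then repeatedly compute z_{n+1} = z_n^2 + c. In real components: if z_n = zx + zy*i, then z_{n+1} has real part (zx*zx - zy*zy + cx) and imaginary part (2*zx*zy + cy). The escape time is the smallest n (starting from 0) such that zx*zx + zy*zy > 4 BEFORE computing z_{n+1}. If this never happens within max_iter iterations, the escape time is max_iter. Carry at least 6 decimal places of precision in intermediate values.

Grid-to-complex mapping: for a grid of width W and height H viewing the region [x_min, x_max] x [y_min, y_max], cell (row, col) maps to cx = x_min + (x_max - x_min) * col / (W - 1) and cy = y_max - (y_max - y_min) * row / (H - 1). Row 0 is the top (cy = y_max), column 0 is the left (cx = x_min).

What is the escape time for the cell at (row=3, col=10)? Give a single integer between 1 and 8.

z_0 = 0 + 0i, c = -0.1945 + -0.8575i
Iter 1: z = -0.1945 + -0.8575i, |z|^2 = 0.7732
Iter 2: z = -0.8920 + -0.5239i, |z|^2 = 1.0701
Iter 3: z = 0.3267 + 0.0771i, |z|^2 = 0.1127
Iter 4: z = -0.0937 + -0.8071i, |z|^2 = 0.6603
Iter 5: z = -0.8372 + -0.7062i, |z|^2 = 1.1996
Iter 6: z = 0.0078 + 0.3250i, |z|^2 = 0.1057
Iter 7: z = -0.3001 + -0.8524i, |z|^2 = 0.8167

Answer: 8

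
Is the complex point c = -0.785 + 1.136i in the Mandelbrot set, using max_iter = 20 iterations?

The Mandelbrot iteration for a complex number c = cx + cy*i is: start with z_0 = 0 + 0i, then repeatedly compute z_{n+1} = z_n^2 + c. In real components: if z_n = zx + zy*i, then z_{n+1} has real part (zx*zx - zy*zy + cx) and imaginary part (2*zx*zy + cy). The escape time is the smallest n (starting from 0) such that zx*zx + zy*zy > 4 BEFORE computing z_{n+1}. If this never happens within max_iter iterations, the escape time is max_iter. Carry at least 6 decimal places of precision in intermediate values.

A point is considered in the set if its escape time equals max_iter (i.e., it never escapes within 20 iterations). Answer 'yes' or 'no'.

Answer: no

Derivation:
z_0 = 0 + 0i, c = -0.7850 + 1.1360i
Iter 1: z = -0.7850 + 1.1360i, |z|^2 = 1.9067
Iter 2: z = -1.4593 + -0.6475i, |z|^2 = 2.5488
Iter 3: z = 0.9252 + 3.0258i, |z|^2 = 10.0115
Escaped at iteration 3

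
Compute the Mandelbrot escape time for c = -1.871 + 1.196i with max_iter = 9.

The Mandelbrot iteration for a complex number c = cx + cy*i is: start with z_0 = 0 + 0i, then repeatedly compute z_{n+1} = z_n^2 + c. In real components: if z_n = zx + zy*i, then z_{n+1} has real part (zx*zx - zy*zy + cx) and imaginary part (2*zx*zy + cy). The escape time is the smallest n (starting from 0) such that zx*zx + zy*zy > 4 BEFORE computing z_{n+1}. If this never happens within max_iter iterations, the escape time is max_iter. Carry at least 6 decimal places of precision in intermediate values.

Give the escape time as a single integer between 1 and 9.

Answer: 1

Derivation:
z_0 = 0 + 0i, c = -1.8710 + 1.1960i
Iter 1: z = -1.8710 + 1.1960i, |z|^2 = 4.9311
Escaped at iteration 1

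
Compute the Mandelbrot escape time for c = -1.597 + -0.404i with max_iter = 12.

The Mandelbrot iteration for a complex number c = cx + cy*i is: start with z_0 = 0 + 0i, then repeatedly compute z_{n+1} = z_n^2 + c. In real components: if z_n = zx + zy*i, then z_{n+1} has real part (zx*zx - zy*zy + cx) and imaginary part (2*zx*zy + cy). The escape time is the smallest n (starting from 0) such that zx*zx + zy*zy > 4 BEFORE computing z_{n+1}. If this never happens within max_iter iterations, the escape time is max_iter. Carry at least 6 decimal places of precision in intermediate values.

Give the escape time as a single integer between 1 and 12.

z_0 = 0 + 0i, c = -1.5970 + -0.4040i
Iter 1: z = -1.5970 + -0.4040i, |z|^2 = 2.7136
Iter 2: z = 0.7902 + 0.8864i, |z|^2 = 1.4101
Iter 3: z = -1.7583 + 0.9968i, |z|^2 = 4.0851
Escaped at iteration 3

Answer: 3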